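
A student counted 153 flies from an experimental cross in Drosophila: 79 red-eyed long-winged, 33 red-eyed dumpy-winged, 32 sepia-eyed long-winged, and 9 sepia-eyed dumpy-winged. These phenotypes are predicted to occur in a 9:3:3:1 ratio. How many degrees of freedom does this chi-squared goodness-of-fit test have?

3

A goodness-of-fit test with 4 phenotype classes has df = 4 − 1 = 3.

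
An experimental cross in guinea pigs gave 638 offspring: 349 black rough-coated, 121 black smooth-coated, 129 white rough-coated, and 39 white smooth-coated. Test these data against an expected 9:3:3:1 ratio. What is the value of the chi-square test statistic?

Total ratio parts = 16. Expected numbers out of 638:
  black rough-coated: 638 × 9/16 = 358.875
  black smooth-coated: 638 × 3/16 = 119.625
  white rough-coated: 638 × 3/16 = 119.625
  white smooth-coated: 638 × 1/16 = 39.875
χ² = Σ (O − E)² / E
  black rough-coated: (349 − 358.875)² / 358.875 = 0.2717
  black smooth-coated: (121 − 119.625)² / 119.625 = 0.0158
  white rough-coated: (129 − 119.625)² / 119.625 = 0.7347
  white smooth-coated: (39 − 39.875)² / 39.875 = 0.0192
χ² = 0.2717 + 0.0158 + 0.7347 + 0.0192 = 1.0414 ≈ 1.041

1.041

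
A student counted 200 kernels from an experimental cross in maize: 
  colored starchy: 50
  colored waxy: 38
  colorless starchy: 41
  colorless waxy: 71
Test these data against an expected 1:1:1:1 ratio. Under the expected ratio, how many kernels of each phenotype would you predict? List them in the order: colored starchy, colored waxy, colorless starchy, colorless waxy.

Under the 1:1:1:1 hypothesis (Σ ratio = 4, N = 200):
  colored starchy: 200 × 1/4 = 50
  colored waxy: 200 × 1/4 = 50
  colorless starchy: 200 × 1/4 = 50
  colorless waxy: 200 × 1/4 = 50

50, 50, 50, 50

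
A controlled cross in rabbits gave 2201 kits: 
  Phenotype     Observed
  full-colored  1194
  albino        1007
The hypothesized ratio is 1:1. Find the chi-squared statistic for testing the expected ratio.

15.888

Total ratio parts = 2. Expected numbers out of 2201:
  full-colored: 2201 × 1/2 = 1100.5
  albino: 2201 × 1/2 = 1100.5
χ² = Σ (O − E)² / E
  full-colored: (1194 − 1100.5)² / 1100.5 = 7.9439
  albino: (1007 − 1100.5)² / 1100.5 = 7.9439
χ² = 7.9439 + 7.9439 = 15.8878 ≈ 15.888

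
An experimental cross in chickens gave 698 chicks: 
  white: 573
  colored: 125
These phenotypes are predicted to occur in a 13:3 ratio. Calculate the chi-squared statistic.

0.325

Expected counts for N = 698 under a 13:3 ratio (total parts = 16):
  white: 698 × 13/16 = 567.125
  colored: 698 × 3/16 = 130.875
χ² = Σ (O − E)² / E
  white: (573 − 567.125)² / 567.125 = 0.0609
  colored: (125 − 130.875)² / 130.875 = 0.2637
χ² = 0.0609 + 0.2637 = 0.3246 ≈ 0.325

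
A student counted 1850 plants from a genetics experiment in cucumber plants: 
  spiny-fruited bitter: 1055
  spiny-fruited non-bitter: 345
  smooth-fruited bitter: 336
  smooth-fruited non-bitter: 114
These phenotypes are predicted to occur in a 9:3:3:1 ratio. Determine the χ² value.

The 9:3:3:1 ratio has 16 parts, so with N = 1850 the expected counts are:
  spiny-fruited bitter: 1850 × 9/16 = 1040.625
  spiny-fruited non-bitter: 1850 × 3/16 = 346.875
  smooth-fruited bitter: 1850 × 3/16 = 346.875
  smooth-fruited non-bitter: 1850 × 1/16 = 115.625
χ² = Σ (O − E)² / E
  spiny-fruited bitter: (1055 − 1040.625)² / 1040.625 = 0.1986
  spiny-fruited non-bitter: (345 − 346.875)² / 346.875 = 0.0101
  smooth-fruited bitter: (336 − 346.875)² / 346.875 = 0.3409
  smooth-fruited non-bitter: (114 − 115.625)² / 115.625 = 0.0228
χ² = 0.1986 + 0.0101 + 0.3409 + 0.0228 = 0.5724 ≈ 0.572

0.572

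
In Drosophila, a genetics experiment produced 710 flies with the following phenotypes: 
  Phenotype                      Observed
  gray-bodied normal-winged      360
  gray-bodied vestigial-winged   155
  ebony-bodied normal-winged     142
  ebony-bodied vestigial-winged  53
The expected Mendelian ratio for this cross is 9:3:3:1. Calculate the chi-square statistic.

Total ratio parts = 16. Expected numbers out of 710:
  gray-bodied normal-winged: 710 × 9/16 = 399.375
  gray-bodied vestigial-winged: 710 × 3/16 = 133.125
  ebony-bodied normal-winged: 710 × 3/16 = 133.125
  ebony-bodied vestigial-winged: 710 × 1/16 = 44.375
χ² = Σ (O − E)² / E
  gray-bodied normal-winged: (360 − 399.375)² / 399.375 = 3.8820
  gray-bodied vestigial-winged: (155 − 133.125)² / 133.125 = 3.5945
  ebony-bodied normal-winged: (142 − 133.125)² / 133.125 = 0.5917
  ebony-bodied vestigial-winged: (53 − 44.375)² / 44.375 = 1.6764
χ² = 3.8820 + 3.5945 + 0.5917 + 1.6764 = 9.7446 ≈ 9.745

9.745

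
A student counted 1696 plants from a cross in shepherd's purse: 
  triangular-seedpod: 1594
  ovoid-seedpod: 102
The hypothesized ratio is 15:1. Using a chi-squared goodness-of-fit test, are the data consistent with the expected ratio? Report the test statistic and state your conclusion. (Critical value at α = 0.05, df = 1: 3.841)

0.161; consistent

Under the 15:1 hypothesis (Σ ratio = 16, N = 1696):
  triangular-seedpod: 1696 × 15/16 = 1590
  ovoid-seedpod: 1696 × 1/16 = 106
χ² = Σ (O − E)² / E
  triangular-seedpod: (1594 − 1590)² / 1590 = 0.0101
  ovoid-seedpod: (102 − 106)² / 106 = 0.1509
χ² = 0.0101 + 0.1509 = 0.161
Degrees of freedom = 2 − 1 = 1; critical value at α = 0.05 is 3.841.
Since 0.161 < 3.841, we fail to reject the null hypothesis — the data are consistent with the 15:1 ratio.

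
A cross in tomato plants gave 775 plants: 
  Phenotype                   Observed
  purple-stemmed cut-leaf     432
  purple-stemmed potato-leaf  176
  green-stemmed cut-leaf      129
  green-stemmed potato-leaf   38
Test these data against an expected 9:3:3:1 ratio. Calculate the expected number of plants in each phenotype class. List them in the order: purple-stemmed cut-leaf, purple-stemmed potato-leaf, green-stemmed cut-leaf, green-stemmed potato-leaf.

435.9375, 145.3125, 145.3125, 48.4375

The 9:3:3:1 ratio has 16 parts, so with N = 775 the expected counts are:
  purple-stemmed cut-leaf: 775 × 9/16 = 435.9375
  purple-stemmed potato-leaf: 775 × 3/16 = 145.3125
  green-stemmed cut-leaf: 775 × 3/16 = 145.3125
  green-stemmed potato-leaf: 775 × 1/16 = 48.4375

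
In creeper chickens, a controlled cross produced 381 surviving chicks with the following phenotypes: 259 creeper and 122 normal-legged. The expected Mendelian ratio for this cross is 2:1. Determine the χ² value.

0.295

Expected counts for N = 381 under a 2:1 ratio (total parts = 3):
  creeper: 381 × 2/3 = 254
  normal-legged: 381 × 1/3 = 127
χ² = Σ (O − E)² / E
  creeper: (259 − 254)² / 254 = 0.0984
  normal-legged: (122 − 127)² / 127 = 0.1969
χ² = 0.0984 + 0.1969 = 0.2953 ≈ 0.295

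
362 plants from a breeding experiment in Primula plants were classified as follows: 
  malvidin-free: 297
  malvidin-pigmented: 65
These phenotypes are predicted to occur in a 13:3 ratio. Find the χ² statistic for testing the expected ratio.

0.150

Expected counts for N = 362 under a 13:3 ratio (total parts = 16):
  malvidin-free: 362 × 13/16 = 294.125
  malvidin-pigmented: 362 × 3/16 = 67.875
χ² = Σ (O − E)² / E
  malvidin-free: (297 − 294.125)² / 294.125 = 0.0281
  malvidin-pigmented: (65 − 67.875)² / 67.875 = 0.1218
χ² = 0.0281 + 0.1218 = 0.1499 ≈ 0.150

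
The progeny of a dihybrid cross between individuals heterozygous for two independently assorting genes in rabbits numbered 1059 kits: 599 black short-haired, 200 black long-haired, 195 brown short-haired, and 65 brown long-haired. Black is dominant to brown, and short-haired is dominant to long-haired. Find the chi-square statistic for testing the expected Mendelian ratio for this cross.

A dihybrid F₂ with independent assortment and complete dominance at both loci gives a 9:3:3:1 phenotypic ratio.
The 9:3:3:1 ratio has 16 parts, so with N = 1059 the expected counts are:
  black short-haired: 1059 × 9/16 = 595.6875
  black long-haired: 1059 × 3/16 = 198.5625
  brown short-haired: 1059 × 3/16 = 198.5625
  brown long-haired: 1059 × 1/16 = 66.1875
χ² = Σ (O − E)² / E
  black short-haired: (599 − 595.6875)² / 595.6875 = 0.0184
  black long-haired: (200 − 198.5625)² / 198.5625 = 0.0104
  brown short-haired: (195 − 198.5625)² / 198.5625 = 0.0639
  brown long-haired: (65 − 66.1875)² / 66.1875 = 0.0213
χ² = 0.0184 + 0.0104 + 0.0639 + 0.0213 = 0.114

0.114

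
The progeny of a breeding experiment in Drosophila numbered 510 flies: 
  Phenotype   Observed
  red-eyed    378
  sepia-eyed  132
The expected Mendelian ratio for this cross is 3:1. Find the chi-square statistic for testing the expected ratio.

0.212

Under the 3:1 hypothesis (Σ ratio = 4, N = 510):
  red-eyed: 510 × 3/4 = 382.5
  sepia-eyed: 510 × 1/4 = 127.5
χ² = Σ (O − E)² / E
  red-eyed: (378 − 382.5)² / 382.5 = 0.0529
  sepia-eyed: (132 − 127.5)² / 127.5 = 0.1588
χ² = 0.0529 + 0.1588 = 0.2117 ≈ 0.212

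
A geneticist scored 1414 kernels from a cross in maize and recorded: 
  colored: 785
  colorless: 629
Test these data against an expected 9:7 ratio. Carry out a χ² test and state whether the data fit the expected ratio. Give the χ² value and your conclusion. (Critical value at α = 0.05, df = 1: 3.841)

Expected counts for N = 1414 under a 9:7 ratio (total parts = 16):
  colored: 1414 × 9/16 = 795.375
  colorless: 1414 × 7/16 = 618.625
χ² = Σ (O − E)² / E
  colored: (785 − 795.375)² / 795.375 = 0.1353
  colorless: (629 − 618.625)² / 618.625 = 0.1740
χ² = 0.1353 + 0.1740 = 0.3093 ≈ 0.309
Degrees of freedom = 2 − 1 = 1; critical value at α = 0.05 is 3.841.
Since 0.309 < 3.841, we fail to reject the null hypothesis — the data are consistent with the 9:7 ratio.

0.309; consistent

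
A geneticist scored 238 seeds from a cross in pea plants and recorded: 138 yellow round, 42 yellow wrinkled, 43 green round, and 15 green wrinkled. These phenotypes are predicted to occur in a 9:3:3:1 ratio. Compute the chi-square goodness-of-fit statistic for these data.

Expected counts for N = 238 under a 9:3:3:1 ratio (total parts = 16):
  yellow round: 238 × 9/16 = 133.875
  yellow wrinkled: 238 × 3/16 = 44.625
  green round: 238 × 3/16 = 44.625
  green wrinkled: 238 × 1/16 = 14.875
χ² = Σ (O − E)² / E
  yellow round: (138 − 133.875)² / 133.875 = 0.1271
  yellow wrinkled: (42 − 44.625)² / 44.625 = 0.1544
  green round: (43 − 44.625)² / 44.625 = 0.0592
  green wrinkled: (15 − 14.875)² / 14.875 = 0.0011
χ² = 0.1271 + 0.1544 + 0.0592 + 0.0011 = 0.3418 ≈ 0.342

0.342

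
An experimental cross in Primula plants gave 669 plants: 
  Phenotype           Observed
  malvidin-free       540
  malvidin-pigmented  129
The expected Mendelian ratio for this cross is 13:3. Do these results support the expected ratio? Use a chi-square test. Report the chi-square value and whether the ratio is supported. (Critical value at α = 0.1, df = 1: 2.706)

0.125; consistent

The 13:3 ratio has 16 parts, so with N = 669 the expected counts are:
  malvidin-free: 669 × 13/16 = 543.5625
  malvidin-pigmented: 669 × 3/16 = 125.4375
χ² = Σ (O − E)² / E
  malvidin-free: (540 − 543.5625)² / 543.5625 = 0.0233
  malvidin-pigmented: (129 − 125.4375)² / 125.4375 = 0.1012
χ² = 0.0233 + 0.1012 = 0.1245 ≈ 0.125
Degrees of freedom = 2 − 1 = 1; critical value at α = 0.1 is 2.706.
Since 0.125 < 2.706, we fail to reject the null hypothesis — the data are consistent with the 13:3 ratio.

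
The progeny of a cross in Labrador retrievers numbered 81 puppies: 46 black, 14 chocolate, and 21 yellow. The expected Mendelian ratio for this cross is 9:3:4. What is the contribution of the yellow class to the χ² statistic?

0.028

Under the 9:3:4 hypothesis (Σ ratio = 16, N = 81):
  black: 81 × 9/16 = 45.5625
  chocolate: 81 × 3/16 = 15.1875
  yellow: 81 × 4/16 = 20.25
Contribution of yellow: (21 − 20.25)² / 20.25 = 0.0278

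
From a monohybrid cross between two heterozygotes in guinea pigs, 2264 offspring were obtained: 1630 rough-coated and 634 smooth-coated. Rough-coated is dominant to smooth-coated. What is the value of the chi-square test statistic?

For a monohybrid cross between heterozygotes with complete dominance, the expected phenotypic ratio is 3:1.
Under the 3:1 hypothesis (Σ ratio = 4, N = 2264):
  rough-coated: 2264 × 3/4 = 1698
  smooth-coated: 2264 × 1/4 = 566
χ² = Σ (O − E)² / E
  rough-coated: (1630 − 1698)² / 1698 = 2.7232
  smooth-coated: (634 − 566)² / 566 = 8.1696
χ² = 2.7232 + 8.1696 = 10.8928 ≈ 10.893

10.893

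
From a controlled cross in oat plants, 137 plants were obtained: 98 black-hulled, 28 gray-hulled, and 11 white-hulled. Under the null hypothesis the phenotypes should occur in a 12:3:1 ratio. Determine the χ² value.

Under the 12:3:1 hypothesis (Σ ratio = 16, N = 137):
  black-hulled: 137 × 12/16 = 102.75
  gray-hulled: 137 × 3/16 = 25.6875
  white-hulled: 137 × 1/16 = 8.5625
χ² = Σ (O − E)² / E
  black-hulled: (98 − 102.75)² / 102.75 = 0.2196
  gray-hulled: (28 − 25.6875)² / 25.6875 = 0.2082
  white-hulled: (11 − 8.5625)² / 8.5625 = 0.6939
χ² = 0.2196 + 0.2082 + 0.6939 = 1.1217 ≈ 1.122

1.122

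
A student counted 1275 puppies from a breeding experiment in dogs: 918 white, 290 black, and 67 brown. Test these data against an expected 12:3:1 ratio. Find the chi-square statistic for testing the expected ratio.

14.403

Under the 12:3:1 hypothesis (Σ ratio = 16, N = 1275):
  white: 1275 × 12/16 = 956.25
  black: 1275 × 3/16 = 239.0625
  brown: 1275 × 1/16 = 79.6875
χ² = Σ (O − E)² / E
  white: (918 − 956.25)² / 956.25 = 1.5300
  black: (290 − 239.0625)² / 239.0625 = 10.8533
  brown: (67 − 79.6875)² / 79.6875 = 2.0200
χ² = 1.5300 + 10.8533 + 2.0200 = 14.4033 ≈ 14.403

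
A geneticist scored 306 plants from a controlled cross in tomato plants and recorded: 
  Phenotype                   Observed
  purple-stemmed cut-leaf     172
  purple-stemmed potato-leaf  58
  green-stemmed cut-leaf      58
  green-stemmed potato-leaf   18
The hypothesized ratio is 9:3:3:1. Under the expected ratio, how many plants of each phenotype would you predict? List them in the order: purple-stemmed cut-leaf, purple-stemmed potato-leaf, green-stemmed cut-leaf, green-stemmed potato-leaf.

172.125, 57.375, 57.375, 19.125

Under the 9:3:3:1 hypothesis (Σ ratio = 16, N = 306):
  purple-stemmed cut-leaf: 306 × 9/16 = 172.125
  purple-stemmed potato-leaf: 306 × 3/16 = 57.375
  green-stemmed cut-leaf: 306 × 3/16 = 57.375
  green-stemmed potato-leaf: 306 × 1/16 = 19.125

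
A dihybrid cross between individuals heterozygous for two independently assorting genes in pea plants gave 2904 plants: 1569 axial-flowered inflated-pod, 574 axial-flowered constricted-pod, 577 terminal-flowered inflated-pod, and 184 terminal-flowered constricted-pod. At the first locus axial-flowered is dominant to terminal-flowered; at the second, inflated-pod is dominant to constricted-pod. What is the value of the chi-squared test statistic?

6.119

A dihybrid F₂ with independent assortment and complete dominance at both loci gives a 9:3:3:1 phenotypic ratio.
Total ratio parts = 16. Expected numbers out of 2904:
  axial-flowered inflated-pod: 2904 × 9/16 = 1633.5
  axial-flowered constricted-pod: 2904 × 3/16 = 544.5
  terminal-flowered inflated-pod: 2904 × 3/16 = 544.5
  terminal-flowered constricted-pod: 2904 × 1/16 = 181.5
χ² = Σ (O − E)² / E
  axial-flowered inflated-pod: (1569 − 1633.5)² / 1633.5 = 2.5468
  axial-flowered constricted-pod: (574 − 544.5)² / 544.5 = 1.5983
  terminal-flowered inflated-pod: (577 − 544.5)² / 544.5 = 1.9399
  terminal-flowered constricted-pod: (184 − 181.5)² / 181.5 = 0.0344
χ² = 2.5468 + 1.5983 + 1.9399 + 0.0344 = 6.1194 ≈ 6.119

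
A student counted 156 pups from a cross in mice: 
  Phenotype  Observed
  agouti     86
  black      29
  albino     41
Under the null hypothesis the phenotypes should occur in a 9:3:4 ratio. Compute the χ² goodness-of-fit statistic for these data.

The 9:3:4 ratio has 16 parts, so with N = 156 the expected counts are:
  agouti: 156 × 9/16 = 87.75
  black: 156 × 3/16 = 29.25
  albino: 156 × 4/16 = 39
χ² = Σ (O − E)² / E
  agouti: (86 − 87.75)² / 87.75 = 0.0349
  black: (29 − 29.25)² / 29.25 = 0.0021
  albino: (41 − 39)² / 39 = 0.1026
χ² = 0.0349 + 0.0021 + 0.1026 = 0.1396 ≈ 0.140

0.140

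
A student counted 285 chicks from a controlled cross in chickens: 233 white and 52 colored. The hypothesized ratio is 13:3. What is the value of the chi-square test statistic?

0.048

Total ratio parts = 16. Expected numbers out of 285:
  white: 285 × 13/16 = 231.5625
  colored: 285 × 3/16 = 53.4375
χ² = Σ (O − E)² / E
  white: (233 − 231.5625)² / 231.5625 = 0.0089
  colored: (52 − 53.4375)² / 53.4375 = 0.0387
χ² = 0.0089 + 0.0387 = 0.0476 ≈ 0.048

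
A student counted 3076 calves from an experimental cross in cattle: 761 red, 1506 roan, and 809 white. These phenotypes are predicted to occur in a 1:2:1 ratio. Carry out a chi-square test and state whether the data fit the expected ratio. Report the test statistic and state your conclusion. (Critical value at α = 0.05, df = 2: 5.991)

Under the 1:2:1 hypothesis (Σ ratio = 4, N = 3076):
  red: 3076 × 1/4 = 769
  roan: 3076 × 2/4 = 1538
  white: 3076 × 1/4 = 769
χ² = Σ (O − E)² / E
  red: (761 − 769)² / 769 = 0.0832
  roan: (1506 − 1538)² / 1538 = 0.6658
  white: (809 − 769)² / 769 = 2.0806
χ² = 0.0832 + 0.6658 + 2.0806 = 2.8296 ≈ 2.830
Degrees of freedom = 3 − 1 = 2; critical value at α = 0.05 is 5.991.
Since 2.830 < 5.991, we fail to reject the null hypothesis — the data are consistent with the 1:2:1 ratio.

2.830; consistent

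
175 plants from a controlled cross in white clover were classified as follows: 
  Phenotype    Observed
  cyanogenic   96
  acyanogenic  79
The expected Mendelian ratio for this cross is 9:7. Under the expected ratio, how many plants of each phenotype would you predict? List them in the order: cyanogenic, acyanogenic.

Under the 9:7 hypothesis (Σ ratio = 16, N = 175):
  cyanogenic: 175 × 9/16 = 98.4375
  acyanogenic: 175 × 7/16 = 76.5625

98.4375, 76.5625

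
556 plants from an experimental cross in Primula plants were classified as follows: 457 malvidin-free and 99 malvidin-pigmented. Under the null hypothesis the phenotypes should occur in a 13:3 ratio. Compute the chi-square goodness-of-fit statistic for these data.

0.325

Under the 13:3 hypothesis (Σ ratio = 16, N = 556):
  malvidin-free: 556 × 13/16 = 451.75
  malvidin-pigmented: 556 × 3/16 = 104.25
χ² = Σ (O − E)² / E
  malvidin-free: (457 − 451.75)² / 451.75 = 0.0610
  malvidin-pigmented: (99 − 104.25)² / 104.25 = 0.2644
χ² = 0.0610 + 0.2644 = 0.3254 ≈ 0.325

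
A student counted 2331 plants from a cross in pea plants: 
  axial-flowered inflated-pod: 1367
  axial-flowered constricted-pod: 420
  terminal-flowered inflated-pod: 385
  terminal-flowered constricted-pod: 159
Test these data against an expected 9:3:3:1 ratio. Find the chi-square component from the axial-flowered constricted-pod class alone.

0.666

Under the 9:3:3:1 hypothesis (Σ ratio = 16, N = 2331):
  axial-flowered inflated-pod: 2331 × 9/16 = 1311.1875
  axial-flowered constricted-pod: 2331 × 3/16 = 437.0625
  terminal-flowered inflated-pod: 2331 × 3/16 = 437.0625
  terminal-flowered constricted-pod: 2331 × 1/16 = 145.6875
Contribution of axial-flowered constricted-pod: (420 − 437.0625)² / 437.0625 = 0.6661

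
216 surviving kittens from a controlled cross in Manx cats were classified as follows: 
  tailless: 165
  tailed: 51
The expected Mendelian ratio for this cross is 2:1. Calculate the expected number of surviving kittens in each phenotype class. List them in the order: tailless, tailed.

Expected counts for N = 216 under a 2:1 ratio (total parts = 3):
  tailless: 216 × 2/3 = 144
  tailed: 216 × 1/3 = 72

144, 72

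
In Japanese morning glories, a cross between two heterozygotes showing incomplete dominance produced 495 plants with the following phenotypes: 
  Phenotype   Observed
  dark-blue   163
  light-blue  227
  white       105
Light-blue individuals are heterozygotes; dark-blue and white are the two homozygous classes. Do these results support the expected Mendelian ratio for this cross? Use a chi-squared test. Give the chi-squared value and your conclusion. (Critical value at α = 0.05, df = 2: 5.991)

With incomplete dominance, a heterozygote × heterozygote cross gives a 1:2:1 phenotypic ratio.
Expected counts for N = 495 under a 1:2:1 ratio (total parts = 4):
  dark-blue: 495 × 1/4 = 123.75
  light-blue: 495 × 2/4 = 247.5
  white: 495 × 1/4 = 123.75
χ² = Σ (O − E)² / E
  dark-blue: (163 − 123.75)² / 123.75 = 12.4490
  light-blue: (227 − 247.5)² / 247.5 = 1.6980
  white: (105 − 123.75)² / 123.75 = 2.8409
χ² = 12.4490 + 1.6980 + 2.8409 = 16.9879 ≈ 16.988
Degrees of freedom = 3 − 1 = 2; critical value at α = 0.05 is 5.991.
Since 16.988 > 5.991, we reject the null hypothesis — the data do not fit the 1:2:1 ratio.

16.988; not consistent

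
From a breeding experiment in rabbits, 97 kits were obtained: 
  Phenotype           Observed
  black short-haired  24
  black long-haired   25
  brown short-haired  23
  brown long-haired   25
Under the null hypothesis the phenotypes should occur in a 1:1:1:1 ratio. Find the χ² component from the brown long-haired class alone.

Total ratio parts = 4. Expected numbers out of 97:
  black short-haired: 97 × 1/4 = 24.25
  black long-haired: 97 × 1/4 = 24.25
  brown short-haired: 97 × 1/4 = 24.25
  brown long-haired: 97 × 1/4 = 24.25
Contribution of brown long-haired: (25 − 24.25)² / 24.25 = 0.0232

0.023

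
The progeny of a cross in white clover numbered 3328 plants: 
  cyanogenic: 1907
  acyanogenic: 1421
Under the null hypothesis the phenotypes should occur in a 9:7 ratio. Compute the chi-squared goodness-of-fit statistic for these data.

Expected counts for N = 3328 under a 9:7 ratio (total parts = 16):
  cyanogenic: 3328 × 9/16 = 1872
  acyanogenic: 3328 × 7/16 = 1456
χ² = Σ (O − E)² / E
  cyanogenic: (1907 − 1872)² / 1872 = 0.6544
  acyanogenic: (1421 − 1456)² / 1456 = 0.8413
χ² = 0.6544 + 0.8413 = 1.4957 ≈ 1.496

1.496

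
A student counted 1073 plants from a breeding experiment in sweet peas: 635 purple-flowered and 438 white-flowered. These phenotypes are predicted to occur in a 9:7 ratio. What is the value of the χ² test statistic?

The 9:7 ratio has 16 parts, so with N = 1073 the expected counts are:
  purple-flowered: 1073 × 9/16 = 603.5625
  white-flowered: 1073 × 7/16 = 469.4375
χ² = Σ (O − E)² / E
  purple-flowered: (635 − 603.5625)² / 603.5625 = 1.6375
  white-flowered: (438 − 469.4375)² / 469.4375 = 2.1053
χ² = 1.6375 + 2.1053 = 3.7428 ≈ 3.743

3.743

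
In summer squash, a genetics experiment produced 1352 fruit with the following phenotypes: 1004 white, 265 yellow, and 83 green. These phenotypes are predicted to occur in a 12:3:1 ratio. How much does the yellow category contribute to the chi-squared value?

Under the 12:3:1 hypothesis (Σ ratio = 16, N = 1352):
  white: 1352 × 12/16 = 1014
  yellow: 1352 × 3/16 = 253.5
  green: 1352 × 1/16 = 84.5
Contribution of yellow: (265 − 253.5)² / 253.5 = 0.5217

0.522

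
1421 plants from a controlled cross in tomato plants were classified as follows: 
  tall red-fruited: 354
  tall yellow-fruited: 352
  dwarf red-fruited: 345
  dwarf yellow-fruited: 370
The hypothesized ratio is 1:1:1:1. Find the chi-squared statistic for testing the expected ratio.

Total ratio parts = 4. Expected numbers out of 1421:
  tall red-fruited: 1421 × 1/4 = 355.25
  tall yellow-fruited: 1421 × 1/4 = 355.25
  dwarf red-fruited: 1421 × 1/4 = 355.25
  dwarf yellow-fruited: 1421 × 1/4 = 355.25
χ² = Σ (O − E)² / E
  tall red-fruited: (354 − 355.25)² / 355.25 = 0.0044
  tall yellow-fruited: (352 − 355.25)² / 355.25 = 0.0297
  dwarf red-fruited: (345 − 355.25)² / 355.25 = 0.2957
  dwarf yellow-fruited: (370 − 355.25)² / 355.25 = 0.6124
χ² = 0.0044 + 0.0297 + 0.2957 + 0.6124 = 0.9422 ≈ 0.942

0.942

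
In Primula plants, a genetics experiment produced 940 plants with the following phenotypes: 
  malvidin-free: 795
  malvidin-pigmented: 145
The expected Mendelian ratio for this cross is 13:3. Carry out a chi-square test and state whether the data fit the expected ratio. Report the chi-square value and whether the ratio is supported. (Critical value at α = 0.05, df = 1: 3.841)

Expected counts for N = 940 under a 13:3 ratio (total parts = 16):
  malvidin-free: 940 × 13/16 = 763.75
  malvidin-pigmented: 940 × 3/16 = 176.25
χ² = Σ (O − E)² / E
  malvidin-free: (795 − 763.75)² / 763.75 = 1.2786
  malvidin-pigmented: (145 − 176.25)² / 176.25 = 5.5408
χ² = 1.2786 + 5.5408 = 6.8194 ≈ 6.819
Degrees of freedom = 2 − 1 = 1; critical value at α = 0.05 is 3.841.
Since 6.819 > 3.841, we reject the null hypothesis — the data do not fit the 13:3 ratio.

6.819; not consistent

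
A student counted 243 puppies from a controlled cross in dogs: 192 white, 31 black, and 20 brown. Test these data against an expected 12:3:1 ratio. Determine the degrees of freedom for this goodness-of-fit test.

A goodness-of-fit test with 3 phenotype classes has df = 3 − 1 = 2.

2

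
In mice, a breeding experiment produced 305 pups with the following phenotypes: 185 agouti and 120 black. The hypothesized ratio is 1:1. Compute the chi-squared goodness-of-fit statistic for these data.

Expected counts for N = 305 under a 1:1 ratio (total parts = 2):
  agouti: 305 × 1/2 = 152.5
  black: 305 × 1/2 = 152.5
χ² = Σ (O − E)² / E
  agouti: (185 − 152.5)² / 152.5 = 6.9262
  black: (120 − 152.5)² / 152.5 = 6.9262
χ² = 6.9262 + 6.9262 = 13.8524 ≈ 13.852

13.852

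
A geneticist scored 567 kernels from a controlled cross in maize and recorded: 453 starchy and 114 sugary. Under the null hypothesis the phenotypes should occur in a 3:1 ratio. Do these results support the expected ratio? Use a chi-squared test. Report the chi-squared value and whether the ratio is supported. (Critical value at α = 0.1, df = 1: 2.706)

7.243; not consistent

Expected counts for N = 567 under a 3:1 ratio (total parts = 4):
  starchy: 567 × 3/4 = 425.25
  sugary: 567 × 1/4 = 141.75
χ² = Σ (O − E)² / E
  starchy: (453 − 425.25)² / 425.25 = 1.8108
  sugary: (114 − 141.75)² / 141.75 = 5.4325
χ² = 1.8108 + 5.4325 = 7.2433 ≈ 7.243
Degrees of freedom = 2 − 1 = 1; critical value at α = 0.1 is 2.706.
Since 7.243 > 2.706, we reject the null hypothesis — the data do not fit the 3:1 ratio.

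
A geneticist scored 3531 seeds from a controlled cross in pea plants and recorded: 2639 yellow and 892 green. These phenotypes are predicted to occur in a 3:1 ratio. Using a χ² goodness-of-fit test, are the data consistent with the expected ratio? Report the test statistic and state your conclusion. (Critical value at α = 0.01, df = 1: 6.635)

The 3:1 ratio has 4 parts, so with N = 3531 the expected counts are:
  yellow: 3531 × 3/4 = 2648.25
  green: 3531 × 1/4 = 882.75
χ² = Σ (O − E)² / E
  yellow: (2639 − 2648.25)² / 2648.25 = 0.0323
  green: (892 − 882.75)² / 882.75 = 0.0969
χ² = 0.0323 + 0.0969 = 0.1292 ≈ 0.129
Degrees of freedom = 2 − 1 = 1; critical value at α = 0.01 is 6.635.
Since 0.129 < 6.635, we fail to reject the null hypothesis — the data are consistent with the 3:1 ratio.

0.129; consistent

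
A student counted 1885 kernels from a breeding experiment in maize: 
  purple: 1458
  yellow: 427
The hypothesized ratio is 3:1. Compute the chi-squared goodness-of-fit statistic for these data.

5.540

Expected counts for N = 1885 under a 3:1 ratio (total parts = 4):
  purple: 1885 × 3/4 = 1413.75
  yellow: 1885 × 1/4 = 471.25
χ² = Σ (O − E)² / E
  purple: (1458 − 1413.75)² / 1413.75 = 1.3850
  yellow: (427 − 471.25)² / 471.25 = 4.1550
χ² = 1.3850 + 4.1550 = 5.540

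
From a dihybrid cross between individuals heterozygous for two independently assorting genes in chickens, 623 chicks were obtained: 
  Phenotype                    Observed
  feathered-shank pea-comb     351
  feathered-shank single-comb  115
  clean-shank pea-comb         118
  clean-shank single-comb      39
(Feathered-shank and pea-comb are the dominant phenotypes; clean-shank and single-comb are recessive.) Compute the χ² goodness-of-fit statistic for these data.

0.041

A dihybrid F₂ with independent assortment and complete dominance at both loci gives a 9:3:3:1 phenotypic ratio.
Under the 9:3:3:1 hypothesis (Σ ratio = 16, N = 623):
  feathered-shank pea-comb: 623 × 9/16 = 350.4375
  feathered-shank single-comb: 623 × 3/16 = 116.8125
  clean-shank pea-comb: 623 × 3/16 = 116.8125
  clean-shank single-comb: 623 × 1/16 = 38.9375
χ² = Σ (O − E)² / E
  feathered-shank pea-comb: (351 − 350.4375)² / 350.4375 = 0.0009
  feathered-shank single-comb: (115 − 116.8125)² / 116.8125 = 0.0281
  clean-shank pea-comb: (118 − 116.8125)² / 116.8125 = 0.0121
  clean-shank single-comb: (39 − 38.9375)² / 38.9375 = 0.0001
χ² = 0.0009 + 0.0281 + 0.0121 + 0.0001 = 0.0412 ≈ 0.041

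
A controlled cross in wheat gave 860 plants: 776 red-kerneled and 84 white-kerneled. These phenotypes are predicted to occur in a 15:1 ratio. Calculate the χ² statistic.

Under the 15:1 hypothesis (Σ ratio = 16, N = 860):
  red-kerneled: 860 × 15/16 = 806.25
  white-kerneled: 860 × 1/16 = 53.75
χ² = Σ (O − E)² / E
  red-kerneled: (776 − 806.25)² / 806.25 = 1.1350
  white-kerneled: (84 − 53.75)² / 53.75 = 17.0244
χ² = 1.1350 + 17.0244 = 18.1594 ≈ 18.159

18.159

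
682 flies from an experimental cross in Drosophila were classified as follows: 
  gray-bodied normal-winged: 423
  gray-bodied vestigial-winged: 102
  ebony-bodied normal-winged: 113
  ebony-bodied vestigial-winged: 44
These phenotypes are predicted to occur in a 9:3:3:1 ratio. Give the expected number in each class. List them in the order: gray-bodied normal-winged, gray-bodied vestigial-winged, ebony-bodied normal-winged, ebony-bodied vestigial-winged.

383.625, 127.875, 127.875, 42.625

Under the 9:3:3:1 hypothesis (Σ ratio = 16, N = 682):
  gray-bodied normal-winged: 682 × 9/16 = 383.625
  gray-bodied vestigial-winged: 682 × 3/16 = 127.875
  ebony-bodied normal-winged: 682 × 3/16 = 127.875
  ebony-bodied vestigial-winged: 682 × 1/16 = 42.625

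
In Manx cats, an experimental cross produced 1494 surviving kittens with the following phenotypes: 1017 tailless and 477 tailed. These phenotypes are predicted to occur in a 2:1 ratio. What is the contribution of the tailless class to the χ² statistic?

Under the 2:1 hypothesis (Σ ratio = 3, N = 1494):
  tailless: 1494 × 2/3 = 996
  tailed: 1494 × 1/3 = 498
Contribution of tailless: (1017 − 996)² / 996 = 0.4428

0.443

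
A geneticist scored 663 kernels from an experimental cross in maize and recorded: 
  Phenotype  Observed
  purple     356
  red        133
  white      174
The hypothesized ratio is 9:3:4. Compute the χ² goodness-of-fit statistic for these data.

Total ratio parts = 16. Expected numbers out of 663:
  purple: 663 × 9/16 = 372.9375
  red: 663 × 3/16 = 124.3125
  white: 663 × 4/16 = 165.75
χ² = Σ (O − E)² / E
  purple: (356 − 372.9375)² / 372.9375 = 0.7692
  red: (133 − 124.3125)² / 124.3125 = 0.6071
  white: (174 − 165.75)² / 165.75 = 0.4106
χ² = 0.7692 + 0.6071 + 0.4106 = 1.7869 ≈ 1.787

1.787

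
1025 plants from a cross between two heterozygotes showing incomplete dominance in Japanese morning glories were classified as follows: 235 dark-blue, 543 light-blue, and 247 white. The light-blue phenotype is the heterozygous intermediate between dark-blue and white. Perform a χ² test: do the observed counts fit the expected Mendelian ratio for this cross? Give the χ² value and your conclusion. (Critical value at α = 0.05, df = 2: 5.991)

3.911; consistent

With incomplete dominance, a heterozygote × heterozygote cross gives a 1:2:1 phenotypic ratio.
The 1:2:1 ratio has 4 parts, so with N = 1025 the expected counts are:
  dark-blue: 1025 × 1/4 = 256.25
  light-blue: 1025 × 2/4 = 512.5
  white: 1025 × 1/4 = 256.25
χ² = Σ (O − E)² / E
  dark-blue: (235 − 256.25)² / 256.25 = 1.7622
  light-blue: (543 − 512.5)² / 512.5 = 1.8151
  white: (247 − 256.25)² / 256.25 = 0.3339
χ² = 1.7622 + 1.8151 + 0.3339 = 3.9112 ≈ 3.911
Degrees of freedom = 3 − 1 = 2; critical value at α = 0.05 is 5.991.
Since 3.911 < 5.991, we fail to reject the null hypothesis — the data are consistent with the 1:2:1 ratio.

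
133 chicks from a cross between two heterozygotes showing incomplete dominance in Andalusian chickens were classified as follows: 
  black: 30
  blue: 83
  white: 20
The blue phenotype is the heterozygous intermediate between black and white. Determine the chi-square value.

With incomplete dominance, a heterozygote × heterozygote cross gives a 1:2:1 phenotypic ratio.
Total ratio parts = 4. Expected numbers out of 133:
  black: 133 × 1/4 = 33.25
  blue: 133 × 2/4 = 66.5
  white: 133 × 1/4 = 33.25
χ² = Σ (O − E)² / E
  black: (30 − 33.25)² / 33.25 = 0.3177
  blue: (83 − 66.5)² / 66.5 = 4.0940
  white: (20 − 33.25)² / 33.25 = 5.2801
χ² = 0.3177 + 4.0940 + 5.2801 = 9.6918 ≈ 9.692

9.692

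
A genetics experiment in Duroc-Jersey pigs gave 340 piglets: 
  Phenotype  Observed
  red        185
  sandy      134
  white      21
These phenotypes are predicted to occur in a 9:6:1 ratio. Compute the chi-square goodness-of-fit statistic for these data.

Total ratio parts = 16. Expected numbers out of 340:
  red: 340 × 9/16 = 191.25
  sandy: 340 × 6/16 = 127.5
  white: 340 × 1/16 = 21.25
χ² = Σ (O − E)² / E
  red: (185 − 191.25)² / 191.25 = 0.2042
  sandy: (134 − 127.5)² / 127.5 = 0.3314
  white: (21 − 21.25)² / 21.25 = 0.0029
χ² = 0.2042 + 0.3314 + 0.0029 = 0.5385 ≈ 0.539

0.539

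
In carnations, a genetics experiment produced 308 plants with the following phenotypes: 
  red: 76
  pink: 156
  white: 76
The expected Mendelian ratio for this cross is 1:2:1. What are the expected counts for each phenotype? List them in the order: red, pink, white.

77, 154, 77

Under the 1:2:1 hypothesis (Σ ratio = 4, N = 308):
  red: 308 × 1/4 = 77
  pink: 308 × 2/4 = 154
  white: 308 × 1/4 = 77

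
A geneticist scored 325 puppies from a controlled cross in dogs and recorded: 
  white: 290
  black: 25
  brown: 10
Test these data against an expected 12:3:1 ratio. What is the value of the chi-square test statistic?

Expected counts for N = 325 under a 12:3:1 ratio (total parts = 16):
  white: 325 × 12/16 = 243.75
  black: 325 × 3/16 = 60.9375
  brown: 325 × 1/16 = 20.3125
χ² = Σ (O − E)² / E
  white: (290 − 243.75)² / 243.75 = 8.7756
  black: (25 − 60.9375)² / 60.9375 = 21.1939
  brown: (10 − 20.3125)² / 20.3125 = 5.2356
χ² = 8.7756 + 21.1939 + 5.2356 = 35.2051 ≈ 35.205

35.205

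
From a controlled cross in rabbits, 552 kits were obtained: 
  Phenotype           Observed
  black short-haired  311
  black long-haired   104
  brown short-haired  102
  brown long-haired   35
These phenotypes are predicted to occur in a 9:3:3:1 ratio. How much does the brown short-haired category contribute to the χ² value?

Expected counts for N = 552 under a 9:3:3:1 ratio (total parts = 16):
  black short-haired: 552 × 9/16 = 310.5
  black long-haired: 552 × 3/16 = 103.5
  brown short-haired: 552 × 3/16 = 103.5
  brown long-haired: 552 × 1/16 = 34.5
Contribution of brown short-haired: (102 − 103.5)² / 103.5 = 0.0217

0.022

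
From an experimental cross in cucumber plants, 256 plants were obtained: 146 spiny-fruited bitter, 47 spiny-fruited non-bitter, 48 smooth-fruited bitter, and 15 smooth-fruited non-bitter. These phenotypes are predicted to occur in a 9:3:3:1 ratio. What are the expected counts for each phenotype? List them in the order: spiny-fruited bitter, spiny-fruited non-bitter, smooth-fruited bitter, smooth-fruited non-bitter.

Expected counts for N = 256 under a 9:3:3:1 ratio (total parts = 16):
  spiny-fruited bitter: 256 × 9/16 = 144
  spiny-fruited non-bitter: 256 × 3/16 = 48
  smooth-fruited bitter: 256 × 3/16 = 48
  smooth-fruited non-bitter: 256 × 1/16 = 16

144, 48, 48, 16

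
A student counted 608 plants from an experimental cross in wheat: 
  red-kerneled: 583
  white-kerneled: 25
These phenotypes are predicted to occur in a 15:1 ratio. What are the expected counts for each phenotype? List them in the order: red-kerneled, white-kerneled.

Expected counts for N = 608 under a 15:1 ratio (total parts = 16):
  red-kerneled: 608 × 15/16 = 570
  white-kerneled: 608 × 1/16 = 38

570, 38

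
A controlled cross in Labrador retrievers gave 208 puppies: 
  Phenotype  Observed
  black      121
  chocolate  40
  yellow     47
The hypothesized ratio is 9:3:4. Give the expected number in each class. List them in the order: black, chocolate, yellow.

Total ratio parts = 16. Expected numbers out of 208:
  black: 208 × 9/16 = 117
  chocolate: 208 × 3/16 = 39
  yellow: 208 × 4/16 = 52

117, 39, 52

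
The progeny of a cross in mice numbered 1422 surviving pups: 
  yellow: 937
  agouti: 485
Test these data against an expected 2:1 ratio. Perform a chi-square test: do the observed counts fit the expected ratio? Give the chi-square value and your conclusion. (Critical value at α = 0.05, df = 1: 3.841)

The 2:1 ratio has 3 parts, so with N = 1422 the expected counts are:
  yellow: 1422 × 2/3 = 948
  agouti: 1422 × 1/3 = 474
χ² = Σ (O − E)² / E
  yellow: (937 − 948)² / 948 = 0.1276
  agouti: (485 − 474)² / 474 = 0.2553
χ² = 0.1276 + 0.2553 = 0.3829 ≈ 0.383
Degrees of freedom = 2 − 1 = 1; critical value at α = 0.05 is 3.841.
Since 0.383 < 3.841, we fail to reject the null hypothesis — the data are consistent with the 2:1 ratio.

0.383; consistent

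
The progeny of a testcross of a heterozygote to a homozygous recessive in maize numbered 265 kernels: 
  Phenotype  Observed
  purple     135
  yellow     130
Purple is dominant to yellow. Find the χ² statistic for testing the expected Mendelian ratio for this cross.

A testcross of a heterozygote (Aa × aa) gives a 1:1 phenotypic ratio.
Expected counts for N = 265 under a 1:1 ratio (total parts = 2):
  purple: 265 × 1/2 = 132.5
  yellow: 265 × 1/2 = 132.5
χ² = Σ (O − E)² / E
  purple: (135 − 132.5)² / 132.5 = 0.0472
  yellow: (130 − 132.5)² / 132.5 = 0.0472
χ² = 0.0472 + 0.0472 = 0.0944 ≈ 0.094

0.094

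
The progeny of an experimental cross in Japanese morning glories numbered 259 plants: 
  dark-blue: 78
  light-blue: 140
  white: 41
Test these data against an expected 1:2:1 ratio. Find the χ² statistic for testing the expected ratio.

12.274

Expected counts for N = 259 under a 1:2:1 ratio (total parts = 4):
  dark-blue: 259 × 1/4 = 64.75
  light-blue: 259 × 2/4 = 129.5
  white: 259 × 1/4 = 64.75
χ² = Σ (O − E)² / E
  dark-blue: (78 − 64.75)² / 64.75 = 2.7114
  light-blue: (140 − 129.5)² / 129.5 = 0.8514
  white: (41 − 64.75)² / 64.75 = 8.7114
χ² = 2.7114 + 0.8514 + 8.7114 = 12.2742 ≈ 12.274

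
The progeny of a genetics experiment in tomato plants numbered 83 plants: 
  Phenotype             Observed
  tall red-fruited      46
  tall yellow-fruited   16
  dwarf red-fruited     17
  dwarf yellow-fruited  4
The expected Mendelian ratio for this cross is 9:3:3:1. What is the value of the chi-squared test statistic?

Under the 9:3:3:1 hypothesis (Σ ratio = 16, N = 83):
  tall red-fruited: 83 × 9/16 = 46.6875
  tall yellow-fruited: 83 × 3/16 = 15.5625
  dwarf red-fruited: 83 × 3/16 = 15.5625
  dwarf yellow-fruited: 83 × 1/16 = 5.1875
χ² = Σ (O − E)² / E
  tall red-fruited: (46 − 46.6875)² / 46.6875 = 0.0101
  tall yellow-fruited: (16 − 15.5625)² / 15.5625 = 0.0123
  dwarf red-fruited: (17 − 15.5625)² / 15.5625 = 0.1328
  dwarf yellow-fruited: (4 − 5.1875)² / 5.1875 = 0.2718
χ² = 0.0101 + 0.0123 + 0.1328 + 0.2718 = 0.427

0.427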